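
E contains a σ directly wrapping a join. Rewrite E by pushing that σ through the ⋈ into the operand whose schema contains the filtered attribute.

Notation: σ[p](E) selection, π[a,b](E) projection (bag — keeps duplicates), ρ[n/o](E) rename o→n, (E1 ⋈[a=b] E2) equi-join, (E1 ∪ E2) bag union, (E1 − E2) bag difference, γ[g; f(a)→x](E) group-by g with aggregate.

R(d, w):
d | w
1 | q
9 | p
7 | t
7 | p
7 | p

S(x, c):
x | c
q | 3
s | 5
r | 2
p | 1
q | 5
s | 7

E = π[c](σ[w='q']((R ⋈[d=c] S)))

σ filters on w, owned by the left side.
E' = π[c]((σ[w='q'](R) ⋈[d=c] S))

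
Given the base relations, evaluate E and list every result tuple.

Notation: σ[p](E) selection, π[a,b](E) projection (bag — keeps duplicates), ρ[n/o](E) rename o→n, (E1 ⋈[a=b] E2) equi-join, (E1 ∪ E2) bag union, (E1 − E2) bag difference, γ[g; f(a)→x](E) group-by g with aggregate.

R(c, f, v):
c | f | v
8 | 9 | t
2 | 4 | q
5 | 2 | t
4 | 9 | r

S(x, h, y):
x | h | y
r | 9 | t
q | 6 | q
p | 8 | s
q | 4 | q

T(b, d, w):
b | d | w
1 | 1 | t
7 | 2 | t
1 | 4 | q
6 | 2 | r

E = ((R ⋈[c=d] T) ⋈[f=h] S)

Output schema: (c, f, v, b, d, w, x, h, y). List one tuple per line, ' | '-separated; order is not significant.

Stepwise |·|:
  R → 4
  T → 4
  (R ⋈[c=d] T) → 3
  S → 4
  ((R ⋈[c=d] T) ⋈[f=h] S) → 3

== RESULT ==
c | f | v | b | d | w | x | h | y
2 | 4 | q | 6 | 2 | r | q | 4 | q
2 | 4 | q | 7 | 2 | t | q | 4 | q
4 | 9 | r | 1 | 4 | q | r | 9 | t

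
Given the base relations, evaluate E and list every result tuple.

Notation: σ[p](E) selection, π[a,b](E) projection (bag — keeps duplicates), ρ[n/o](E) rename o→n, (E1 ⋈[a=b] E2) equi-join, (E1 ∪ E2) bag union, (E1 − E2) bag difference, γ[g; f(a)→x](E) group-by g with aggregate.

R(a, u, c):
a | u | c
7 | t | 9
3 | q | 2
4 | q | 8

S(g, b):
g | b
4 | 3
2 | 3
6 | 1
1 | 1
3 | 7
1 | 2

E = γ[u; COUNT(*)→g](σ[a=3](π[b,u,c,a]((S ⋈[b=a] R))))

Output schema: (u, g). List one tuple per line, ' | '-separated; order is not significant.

Per-node cardinality:
  S → 6
  R → 3
  (S ⋈[b=a] R) → 3
  π[b,u,c,a]((S ⋈[b=a] R)) → 3
  σ[a=3](π[b,u,c,a]((S ⋈[b=a] R))) → 2
  γ[u; COUNT(*)→g](σ[a=3](π[b,u,c,a]((S ⋈[b=a] R)))) → 1

== RESULT ==
u | g
q | 2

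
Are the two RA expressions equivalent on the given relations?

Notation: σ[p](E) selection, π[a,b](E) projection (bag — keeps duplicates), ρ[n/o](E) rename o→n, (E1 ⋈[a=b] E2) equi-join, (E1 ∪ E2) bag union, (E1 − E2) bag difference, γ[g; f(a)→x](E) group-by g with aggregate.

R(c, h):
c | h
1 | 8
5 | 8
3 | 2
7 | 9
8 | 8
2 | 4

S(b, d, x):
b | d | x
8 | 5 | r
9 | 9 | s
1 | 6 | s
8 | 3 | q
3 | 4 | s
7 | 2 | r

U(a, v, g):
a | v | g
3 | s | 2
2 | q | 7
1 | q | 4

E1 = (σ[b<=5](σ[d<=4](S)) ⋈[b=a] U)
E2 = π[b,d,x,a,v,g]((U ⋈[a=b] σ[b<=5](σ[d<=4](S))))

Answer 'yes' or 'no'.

E1 subexpression sizes:
  S → 6
  σ[d<=4](S) → 3
  σ[b<=5](σ[d<=4](S)) → 1
  U → 3
  (σ[b<=5](σ[d<=4](S)) ⋈[b=a] U) → 1
E2 subexpression sizes:
  U → 3
  S → 6
  σ[d<=4](S) → 3
  σ[b<=5](σ[d<=4](S)) → 1
  (U ⋈[a=b] σ[b<=5](σ[d<=4](S))) → 1
  π[b,d,x,a,v,g]((U ⋈[a=b] σ[b<=5](σ[d<=4](S)))) → 1

E1 and E2 produce the same multiset:
b | d | x | a | v | g
3 | 4 | s | 3 | s | 2

yes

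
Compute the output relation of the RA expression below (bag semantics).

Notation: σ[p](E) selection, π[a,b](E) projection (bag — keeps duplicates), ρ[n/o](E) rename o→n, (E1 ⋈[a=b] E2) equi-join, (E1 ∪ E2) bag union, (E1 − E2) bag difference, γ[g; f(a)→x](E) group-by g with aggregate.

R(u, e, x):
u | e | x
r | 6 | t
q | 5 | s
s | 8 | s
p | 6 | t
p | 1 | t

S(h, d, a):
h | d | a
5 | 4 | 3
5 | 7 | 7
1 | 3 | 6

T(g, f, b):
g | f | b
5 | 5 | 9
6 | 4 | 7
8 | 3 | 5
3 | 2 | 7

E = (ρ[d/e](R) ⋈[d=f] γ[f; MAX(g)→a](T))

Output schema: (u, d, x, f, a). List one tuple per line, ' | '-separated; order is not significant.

Row counts bottom-up:
  R → 5
  ρ[d/e](R) → 5
  T → 4
  γ[f; MAX(g)→a](T) → 4
  (ρ[d/e](R) ⋈[d=f] γ[f; MAX(g)→a](T)) → 1

== RESULT ==
u | d | x | f | a
q | 5 | s | 5 | 5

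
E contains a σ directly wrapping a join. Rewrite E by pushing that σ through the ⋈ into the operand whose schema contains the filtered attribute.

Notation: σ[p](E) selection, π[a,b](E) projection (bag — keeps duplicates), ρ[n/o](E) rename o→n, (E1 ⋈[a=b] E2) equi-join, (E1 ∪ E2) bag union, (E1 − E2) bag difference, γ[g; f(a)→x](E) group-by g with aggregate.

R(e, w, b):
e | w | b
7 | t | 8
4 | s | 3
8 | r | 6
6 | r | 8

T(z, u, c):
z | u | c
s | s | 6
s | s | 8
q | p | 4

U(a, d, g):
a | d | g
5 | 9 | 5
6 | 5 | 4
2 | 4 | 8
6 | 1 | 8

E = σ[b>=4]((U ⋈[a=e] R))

σ filters on b, owned by the right side.
E' = (U ⋈[a=e] σ[b>=4](R))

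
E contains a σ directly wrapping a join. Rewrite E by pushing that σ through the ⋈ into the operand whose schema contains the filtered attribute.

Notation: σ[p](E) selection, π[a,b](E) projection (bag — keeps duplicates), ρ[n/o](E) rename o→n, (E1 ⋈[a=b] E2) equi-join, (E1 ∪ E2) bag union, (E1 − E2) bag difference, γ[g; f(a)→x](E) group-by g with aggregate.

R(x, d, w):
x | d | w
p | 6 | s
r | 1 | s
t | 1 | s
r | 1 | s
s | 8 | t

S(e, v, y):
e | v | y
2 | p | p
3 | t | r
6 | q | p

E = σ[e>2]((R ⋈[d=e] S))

σ filters on e, owned by the right side.
E' = (R ⋈[d=e] σ[e>2](S))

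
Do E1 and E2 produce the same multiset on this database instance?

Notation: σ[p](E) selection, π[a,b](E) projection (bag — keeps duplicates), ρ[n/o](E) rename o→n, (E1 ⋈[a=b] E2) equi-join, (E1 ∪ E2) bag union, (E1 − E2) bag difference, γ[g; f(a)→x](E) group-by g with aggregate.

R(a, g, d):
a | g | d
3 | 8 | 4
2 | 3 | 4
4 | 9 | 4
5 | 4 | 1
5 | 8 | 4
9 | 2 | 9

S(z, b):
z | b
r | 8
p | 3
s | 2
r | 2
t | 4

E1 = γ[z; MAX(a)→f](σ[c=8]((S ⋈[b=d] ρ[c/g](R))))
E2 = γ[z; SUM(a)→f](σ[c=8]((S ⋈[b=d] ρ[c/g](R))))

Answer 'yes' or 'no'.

E1 stepwise |·|:
  S → 5
  R → 6
  ρ[c/g](R) → 6
  (S ⋈[b=d] ρ[c/g](R)) → 4
  σ[c=8]((S ⋈[b=d] ρ[c/g](R))) → 2
  γ[z; MAX(a)→f](σ[c=8]((S ⋈[b=d] ρ[c/g](R)))) → 1
E2 stepwise |·|:
  S → 5
  R → 6
  ρ[c/g](R) → 6
  (S ⋈[b=d] ρ[c/g](R)) → 4
  σ[c=8]((S ⋈[b=d] ρ[c/g](R))) → 2
  γ[z; SUM(a)→f](σ[c=8]((S ⋈[b=d] ρ[c/g](R)))) → 1

E1 result:
z | f
t | 5
E2 result:
z | f
t | 8
Witness: ('t', 8) appears 0× in E1 but 1× in E2.

no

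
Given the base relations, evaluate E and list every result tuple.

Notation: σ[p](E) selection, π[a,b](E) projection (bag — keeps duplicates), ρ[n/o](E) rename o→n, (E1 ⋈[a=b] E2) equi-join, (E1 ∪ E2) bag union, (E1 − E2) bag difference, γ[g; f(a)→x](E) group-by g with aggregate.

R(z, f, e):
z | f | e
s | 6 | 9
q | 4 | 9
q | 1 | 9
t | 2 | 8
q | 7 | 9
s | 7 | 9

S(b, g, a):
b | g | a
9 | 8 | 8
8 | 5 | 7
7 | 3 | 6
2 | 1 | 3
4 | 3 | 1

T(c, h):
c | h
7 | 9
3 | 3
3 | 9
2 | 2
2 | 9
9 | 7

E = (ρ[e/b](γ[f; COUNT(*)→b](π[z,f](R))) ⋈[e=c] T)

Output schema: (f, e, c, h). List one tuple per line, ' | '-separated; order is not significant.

Stepwise |·|:
  R → 6
  π[z,f](R) → 6
  γ[f; COUNT(*)→b](π[z,f](R)) → 5
  ρ[e/b](γ[f; COUNT(*)→b](π[z,f](R))) → 5
  T → 6
  (ρ[e/b](γ[f; COUNT(*)→b](π[z,f](R))) ⋈[e=c] T) → 2

== RESULT ==
f | e | c | h
7 | 2 | 2 | 2
7 | 2 | 2 | 9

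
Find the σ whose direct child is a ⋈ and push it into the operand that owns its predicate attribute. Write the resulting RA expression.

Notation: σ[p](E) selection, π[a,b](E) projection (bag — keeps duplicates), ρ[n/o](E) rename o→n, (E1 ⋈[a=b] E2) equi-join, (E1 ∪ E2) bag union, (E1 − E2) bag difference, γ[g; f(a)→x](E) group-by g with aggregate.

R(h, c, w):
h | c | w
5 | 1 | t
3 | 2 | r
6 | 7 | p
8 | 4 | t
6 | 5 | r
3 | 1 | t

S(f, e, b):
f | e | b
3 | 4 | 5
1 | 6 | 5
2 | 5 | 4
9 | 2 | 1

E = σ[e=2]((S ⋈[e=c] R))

σ filters on e, owned by the left side.
E' = (σ[e=2](S) ⋈[e=c] R)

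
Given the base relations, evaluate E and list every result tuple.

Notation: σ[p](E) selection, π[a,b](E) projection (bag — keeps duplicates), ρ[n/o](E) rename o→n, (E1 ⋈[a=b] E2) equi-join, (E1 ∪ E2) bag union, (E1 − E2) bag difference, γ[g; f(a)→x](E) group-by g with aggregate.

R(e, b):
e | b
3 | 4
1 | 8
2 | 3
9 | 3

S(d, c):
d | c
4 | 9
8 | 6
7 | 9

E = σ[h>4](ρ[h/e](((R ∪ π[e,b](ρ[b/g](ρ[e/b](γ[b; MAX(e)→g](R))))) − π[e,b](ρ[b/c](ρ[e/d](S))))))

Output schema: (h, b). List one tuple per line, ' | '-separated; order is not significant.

Subexpression sizes:
  R → 4
  R → 4
  γ[b; MAX(e)→g](R) → 3
  ρ[e/b](γ[b; MAX(e)→g](R)) → 3
  ρ[b/g](ρ[e/b](γ[b; MAX(e)→g](R))) → 3
  π[e,b](ρ[b/g](ρ[e/b](γ[b; MAX(e)→g](R)))) → 3
  (R ∪ π[e,b](ρ[b/g](ρ[e/b](γ[b; MAX(e)→g](R))))) → 7
  S → 3
  ρ[e/d](S) → 3
  ρ[b/c](ρ[e/d](S)) → 3
  π[e,b](ρ[b/c](ρ[e/d](S))) → 3
  ((R ∪ π[e,b](ρ[b/g](ρ[e/b](γ[b; MAX(e)→g](R))))) − π[e,b](ρ[b/c](ρ[e/d](S)))) → 7
  ρ[h/e](((R ∪ π[e,b](ρ[b/g](ρ[e/b](γ[b; MAX(e)→g](R))))) − π[e,b](ρ[b/c](ρ[e/d](S))))) → 7
  σ[h>4](ρ[h/e](((R ∪ π[e,b](ρ[b/g](ρ[e/b](γ[b; MAX(e)→g](R))))) − π[e,b](ρ[b/c](ρ[e/d](S)))))) → 2

== RESULT ==
h | b
8 | 1
9 | 3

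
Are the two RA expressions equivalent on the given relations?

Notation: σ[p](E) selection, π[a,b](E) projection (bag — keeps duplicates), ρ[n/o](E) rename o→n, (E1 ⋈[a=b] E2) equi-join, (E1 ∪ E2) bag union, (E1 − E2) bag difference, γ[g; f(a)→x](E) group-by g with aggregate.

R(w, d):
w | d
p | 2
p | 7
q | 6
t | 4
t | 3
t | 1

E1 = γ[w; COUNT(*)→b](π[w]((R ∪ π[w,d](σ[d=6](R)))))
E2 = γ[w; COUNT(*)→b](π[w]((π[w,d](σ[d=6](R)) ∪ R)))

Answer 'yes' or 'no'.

E1 stepwise |·|:
  R → 6
  R → 6
  σ[d=6](R) → 1
  π[w,d](σ[d=6](R)) → 1
  (R ∪ π[w,d](σ[d=6](R))) → 7
  π[w]((R ∪ π[w,d](σ[d=6](R)))) → 7
  γ[w; COUNT(*)→b](π[w]((R ∪ π[w,d](σ[d=6](R))))) → 3
E2 stepwise |·|:
  R → 6
  σ[d=6](R) → 1
  π[w,d](σ[d=6](R)) → 1
  R → 6
  (π[w,d](σ[d=6](R)) ∪ R) → 7
  π[w]((π[w,d](σ[d=6](R)) ∪ R)) → 7
  γ[w; COUNT(*)→b](π[w]((π[w,d](σ[d=6](R)) ∪ R))) → 3

E1 and E2 produce the same multiset:
w | b
p | 2
q | 2
t | 3

yes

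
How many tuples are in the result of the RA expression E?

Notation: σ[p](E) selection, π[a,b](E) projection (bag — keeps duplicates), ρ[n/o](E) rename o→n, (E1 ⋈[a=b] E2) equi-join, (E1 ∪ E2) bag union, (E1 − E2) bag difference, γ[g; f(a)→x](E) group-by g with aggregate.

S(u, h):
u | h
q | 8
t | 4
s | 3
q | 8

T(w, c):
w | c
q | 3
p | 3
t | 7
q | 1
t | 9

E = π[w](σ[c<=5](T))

Stepwise |·|:
  T → 5
  σ[c<=5](T) → 3
  π[w](σ[c<=5](T)) → 3

|E| = 3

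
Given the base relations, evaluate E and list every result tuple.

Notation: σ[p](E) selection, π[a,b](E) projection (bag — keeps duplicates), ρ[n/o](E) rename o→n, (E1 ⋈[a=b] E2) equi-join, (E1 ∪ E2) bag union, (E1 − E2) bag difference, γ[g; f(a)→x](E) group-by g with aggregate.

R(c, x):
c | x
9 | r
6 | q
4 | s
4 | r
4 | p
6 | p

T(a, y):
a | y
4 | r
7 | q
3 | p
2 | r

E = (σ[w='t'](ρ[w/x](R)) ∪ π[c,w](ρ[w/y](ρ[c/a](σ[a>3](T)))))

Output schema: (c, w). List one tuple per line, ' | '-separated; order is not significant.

Row counts bottom-up:
  R → 6
  ρ[w/x](R) → 6
  σ[w='t'](ρ[w/x](R)) → 0
  T → 4
  σ[a>3](T) → 2
  ρ[c/a](σ[a>3](T)) → 2
  ρ[w/y](ρ[c/a](σ[a>3](T))) → 2
  π[c,w](ρ[w/y](ρ[c/a](σ[a>3](T)))) → 2
  (σ[w='t'](ρ[w/x](R)) ∪ π[c,w](ρ[w/y](ρ[c/a](σ[a>3](T))))) → 2

== RESULT ==
c | w
4 | r
7 | q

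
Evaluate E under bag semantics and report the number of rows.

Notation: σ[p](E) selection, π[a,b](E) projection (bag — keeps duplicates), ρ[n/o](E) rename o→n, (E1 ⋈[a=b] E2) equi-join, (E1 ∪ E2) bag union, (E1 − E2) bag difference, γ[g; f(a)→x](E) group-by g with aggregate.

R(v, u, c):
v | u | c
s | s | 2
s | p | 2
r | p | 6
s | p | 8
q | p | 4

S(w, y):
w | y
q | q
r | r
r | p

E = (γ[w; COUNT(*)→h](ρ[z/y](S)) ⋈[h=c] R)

Per-node cardinality:
  S → 3
  ρ[z/y](S) → 3
  γ[w; COUNT(*)→h](ρ[z/y](S)) → 2
  R → 5
  (γ[w; COUNT(*)→h](ρ[z/y](S)) ⋈[h=c] R) → 2

|E| = 2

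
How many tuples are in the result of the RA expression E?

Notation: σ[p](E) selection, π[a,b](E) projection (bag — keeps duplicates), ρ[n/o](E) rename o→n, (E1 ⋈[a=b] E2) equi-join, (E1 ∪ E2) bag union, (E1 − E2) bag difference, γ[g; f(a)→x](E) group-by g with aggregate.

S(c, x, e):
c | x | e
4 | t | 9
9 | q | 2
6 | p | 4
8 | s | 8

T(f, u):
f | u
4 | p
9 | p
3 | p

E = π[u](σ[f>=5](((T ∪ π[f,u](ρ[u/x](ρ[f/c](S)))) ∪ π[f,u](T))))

Per-node cardinality:
  T → 3
  S → 4
  ρ[f/c](S) → 4
  ρ[u/x](ρ[f/c](S)) → 4
  π[f,u](ρ[u/x](ρ[f/c](S))) → 4
  (T ∪ π[f,u](ρ[u/x](ρ[f/c](S)))) → 7
  T → 3
  π[f,u](T) → 3
  ((T ∪ π[f,u](ρ[u/x](ρ[f/c](S)))) ∪ π[f,u](T)) → 10
  σ[f>=5](((T ∪ π[f,u](ρ[u/x](ρ[f/c](S)))) ∪ π[f,u](T))) → 5
  π[u](σ[f>=5](((T ∪ π[f,u](ρ[u/x](ρ[f/c](S)))) ∪ π[f,u](T)))) → 5

|E| = 5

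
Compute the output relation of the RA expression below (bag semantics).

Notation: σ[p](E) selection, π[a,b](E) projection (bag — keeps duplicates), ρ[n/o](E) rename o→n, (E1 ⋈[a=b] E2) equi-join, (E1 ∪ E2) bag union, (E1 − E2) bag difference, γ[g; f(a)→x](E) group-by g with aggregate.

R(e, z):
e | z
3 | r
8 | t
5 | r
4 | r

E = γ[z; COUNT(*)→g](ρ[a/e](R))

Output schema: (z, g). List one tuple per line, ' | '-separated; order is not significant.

Per-node cardinality:
  R → 4
  ρ[a/e](R) → 4
  γ[z; COUNT(*)→g](ρ[a/e](R)) → 2

== RESULT ==
z | g
r | 3
t | 1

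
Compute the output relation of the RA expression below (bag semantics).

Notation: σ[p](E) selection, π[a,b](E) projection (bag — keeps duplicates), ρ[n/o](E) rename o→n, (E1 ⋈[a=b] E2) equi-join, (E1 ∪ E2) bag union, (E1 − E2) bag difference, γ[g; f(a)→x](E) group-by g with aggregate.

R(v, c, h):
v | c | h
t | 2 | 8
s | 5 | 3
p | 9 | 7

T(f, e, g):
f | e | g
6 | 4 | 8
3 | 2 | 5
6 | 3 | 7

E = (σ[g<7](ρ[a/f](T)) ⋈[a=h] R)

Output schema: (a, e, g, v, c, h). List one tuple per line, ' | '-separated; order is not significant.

Subexpression sizes:
  T → 3
  ρ[a/f](T) → 3
  σ[g<7](ρ[a/f](T)) → 1
  R → 3
  (σ[g<7](ρ[a/f](T)) ⋈[a=h] R) → 1

== RESULT ==
a | e | g | v | c | h
3 | 2 | 5 | s | 5 | 3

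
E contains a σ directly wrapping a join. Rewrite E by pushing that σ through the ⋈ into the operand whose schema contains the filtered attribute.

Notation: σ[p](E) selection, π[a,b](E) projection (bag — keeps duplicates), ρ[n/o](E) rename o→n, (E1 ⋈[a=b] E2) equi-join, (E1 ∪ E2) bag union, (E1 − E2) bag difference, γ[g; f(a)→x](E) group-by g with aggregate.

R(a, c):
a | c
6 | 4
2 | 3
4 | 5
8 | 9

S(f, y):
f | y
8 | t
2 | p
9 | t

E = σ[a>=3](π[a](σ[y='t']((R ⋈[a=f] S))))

σ filters on y, owned by the right side.
E' = σ[a>=3](π[a]((R ⋈[a=f] σ[y='t'](S))))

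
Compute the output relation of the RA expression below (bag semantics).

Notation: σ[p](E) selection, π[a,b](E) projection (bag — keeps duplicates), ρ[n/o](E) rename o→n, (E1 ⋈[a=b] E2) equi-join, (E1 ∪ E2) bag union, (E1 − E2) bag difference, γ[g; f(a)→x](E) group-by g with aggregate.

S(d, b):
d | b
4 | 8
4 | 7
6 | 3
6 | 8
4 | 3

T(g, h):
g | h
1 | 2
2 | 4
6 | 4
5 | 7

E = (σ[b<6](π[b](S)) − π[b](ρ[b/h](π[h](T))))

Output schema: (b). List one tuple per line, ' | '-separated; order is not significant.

Subexpression sizes:
  S → 5
  π[b](S) → 5
  σ[b<6](π[b](S)) → 2
  T → 4
  π[h](T) → 4
  ρ[b/h](π[h](T)) → 4
  π[b](ρ[b/h](π[h](T))) → 4
  (σ[b<6](π[b](S)) − π[b](ρ[b/h](π[h](T)))) → 2

== RESULT ==
b
3
3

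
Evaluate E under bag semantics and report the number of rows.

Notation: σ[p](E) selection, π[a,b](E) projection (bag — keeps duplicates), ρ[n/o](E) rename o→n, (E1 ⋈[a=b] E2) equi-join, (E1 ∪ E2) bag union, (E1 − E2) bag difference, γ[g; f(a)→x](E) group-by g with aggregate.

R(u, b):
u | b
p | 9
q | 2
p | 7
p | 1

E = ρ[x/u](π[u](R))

Per-node cardinality:
  R → 4
  π[u](R) → 4
  ρ[x/u](π[u](R)) → 4

|E| = 4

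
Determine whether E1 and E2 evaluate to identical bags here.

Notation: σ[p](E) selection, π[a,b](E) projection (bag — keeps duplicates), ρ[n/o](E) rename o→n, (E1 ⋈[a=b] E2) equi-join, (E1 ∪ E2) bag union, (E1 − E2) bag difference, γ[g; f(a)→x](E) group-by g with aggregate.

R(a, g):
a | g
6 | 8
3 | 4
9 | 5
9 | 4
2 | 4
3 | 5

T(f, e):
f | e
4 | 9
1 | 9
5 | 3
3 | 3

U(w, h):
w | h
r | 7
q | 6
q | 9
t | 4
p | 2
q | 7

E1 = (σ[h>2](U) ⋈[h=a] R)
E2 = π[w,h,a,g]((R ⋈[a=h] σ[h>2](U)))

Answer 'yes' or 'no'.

E1 per-node cardinality:
  U → 6
  σ[h>2](U) → 5
  R → 6
  (σ[h>2](U) ⋈[h=a] R) → 3
E2 per-node cardinality:
  R → 6
  U → 6
  σ[h>2](U) → 5
  (R ⋈[a=h] σ[h>2](U)) → 3
  π[w,h,a,g]((R ⋈[a=h] σ[h>2](U))) → 3

E1 and E2 produce the same multiset:
w | h | a | g
q | 6 | 6 | 8
q | 9 | 9 | 4
q | 9 | 9 | 5

yes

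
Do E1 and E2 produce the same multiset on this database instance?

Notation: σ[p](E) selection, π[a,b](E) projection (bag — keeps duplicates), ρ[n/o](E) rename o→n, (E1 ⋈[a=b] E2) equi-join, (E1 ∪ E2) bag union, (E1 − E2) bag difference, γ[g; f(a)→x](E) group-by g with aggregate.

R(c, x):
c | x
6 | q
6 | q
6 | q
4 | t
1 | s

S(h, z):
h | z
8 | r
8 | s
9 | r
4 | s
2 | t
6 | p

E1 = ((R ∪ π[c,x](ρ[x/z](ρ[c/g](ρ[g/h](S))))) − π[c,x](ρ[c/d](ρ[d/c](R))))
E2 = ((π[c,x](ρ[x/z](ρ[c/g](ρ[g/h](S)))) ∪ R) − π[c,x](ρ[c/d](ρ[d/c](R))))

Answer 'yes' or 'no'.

E1 row counts bottom-up:
  R → 5
  S → 6
  ρ[g/h](S) → 6
  ρ[c/g](ρ[g/h](S)) → 6
  ρ[x/z](ρ[c/g](ρ[g/h](S))) → 6
  π[c,x](ρ[x/z](ρ[c/g](ρ[g/h](S)))) → 6
  (R ∪ π[c,x](ρ[x/z](ρ[c/g](ρ[g/h](S))))) → 11
  R → 5
  ρ[d/c](R) → 5
  ρ[c/d](ρ[d/c](R)) → 5
  π[c,x](ρ[c/d](ρ[d/c](R))) → 5
  ((R ∪ π[c,x](ρ[x/z](ρ[c/g](ρ[g/h](S))))) − π[c,x](ρ[c/d](ρ[d/c](R)))) → 6
E2 row counts bottom-up:
  S → 6
  ρ[g/h](S) → 6
  ρ[c/g](ρ[g/h](S)) → 6
  ρ[x/z](ρ[c/g](ρ[g/h](S))) → 6
  π[c,x](ρ[x/z](ρ[c/g](ρ[g/h](S)))) → 6
  R → 5
  (π[c,x](ρ[x/z](ρ[c/g](ρ[g/h](S)))) ∪ R) → 11
  R → 5
  ρ[d/c](R) → 5
  ρ[c/d](ρ[d/c](R)) → 5
  π[c,x](ρ[c/d](ρ[d/c](R))) → 5
  ((π[c,x](ρ[x/z](ρ[c/g](ρ[g/h](S)))) ∪ R) − π[c,x](ρ[c/d](ρ[d/c](R)))) → 6

E1 and E2 produce the same multiset:
c | x
2 | t
4 | s
6 | p
8 | r
8 | s
9 | r

yes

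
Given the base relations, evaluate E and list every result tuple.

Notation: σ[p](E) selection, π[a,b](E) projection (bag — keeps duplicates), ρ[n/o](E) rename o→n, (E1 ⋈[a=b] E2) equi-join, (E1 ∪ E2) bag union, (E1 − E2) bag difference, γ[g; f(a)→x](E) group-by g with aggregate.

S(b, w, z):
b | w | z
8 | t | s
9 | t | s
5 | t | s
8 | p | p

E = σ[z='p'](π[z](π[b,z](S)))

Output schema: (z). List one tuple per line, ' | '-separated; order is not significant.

Stepwise |·|:
  S → 4
  π[b,z](S) → 4
  π[z](π[b,z](S)) → 4
  σ[z='p'](π[z](π[b,z](S))) → 1

== RESULT ==
z
p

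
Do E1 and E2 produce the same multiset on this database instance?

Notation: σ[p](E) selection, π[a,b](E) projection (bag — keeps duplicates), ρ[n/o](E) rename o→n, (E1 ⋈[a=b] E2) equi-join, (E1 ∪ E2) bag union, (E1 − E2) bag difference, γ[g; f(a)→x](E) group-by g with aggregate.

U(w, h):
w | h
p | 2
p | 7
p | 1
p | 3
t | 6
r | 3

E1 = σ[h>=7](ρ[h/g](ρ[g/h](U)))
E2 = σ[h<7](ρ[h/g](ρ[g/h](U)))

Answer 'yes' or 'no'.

E1 stepwise |·|:
  U → 6
  ρ[g/h](U) → 6
  ρ[h/g](ρ[g/h](U)) → 6
  σ[h>=7](ρ[h/g](ρ[g/h](U))) → 1
E2 stepwise |·|:
  U → 6
  ρ[g/h](U) → 6
  ρ[h/g](ρ[g/h](U)) → 6
  σ[h<7](ρ[h/g](ρ[g/h](U))) → 5

E1 result:
w | h
p | 7
E2 result:
w | h
p | 1
p | 2
p | 3
r | 3
t | 6
Witness: ('t', 6) appears 0× in E1 but 1× in E2.

no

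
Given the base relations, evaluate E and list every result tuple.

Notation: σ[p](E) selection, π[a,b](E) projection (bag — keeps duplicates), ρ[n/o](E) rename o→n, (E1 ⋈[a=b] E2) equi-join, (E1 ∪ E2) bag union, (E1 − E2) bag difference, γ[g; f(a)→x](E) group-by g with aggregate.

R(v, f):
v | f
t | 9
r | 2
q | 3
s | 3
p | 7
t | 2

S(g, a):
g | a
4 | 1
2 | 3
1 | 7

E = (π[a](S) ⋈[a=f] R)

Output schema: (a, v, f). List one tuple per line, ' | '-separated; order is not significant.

Per-node cardinality:
  S → 3
  π[a](S) → 3
  R → 6
  (π[a](S) ⋈[a=f] R) → 3

== RESULT ==
a | v | f
3 | q | 3
3 | s | 3
7 | p | 7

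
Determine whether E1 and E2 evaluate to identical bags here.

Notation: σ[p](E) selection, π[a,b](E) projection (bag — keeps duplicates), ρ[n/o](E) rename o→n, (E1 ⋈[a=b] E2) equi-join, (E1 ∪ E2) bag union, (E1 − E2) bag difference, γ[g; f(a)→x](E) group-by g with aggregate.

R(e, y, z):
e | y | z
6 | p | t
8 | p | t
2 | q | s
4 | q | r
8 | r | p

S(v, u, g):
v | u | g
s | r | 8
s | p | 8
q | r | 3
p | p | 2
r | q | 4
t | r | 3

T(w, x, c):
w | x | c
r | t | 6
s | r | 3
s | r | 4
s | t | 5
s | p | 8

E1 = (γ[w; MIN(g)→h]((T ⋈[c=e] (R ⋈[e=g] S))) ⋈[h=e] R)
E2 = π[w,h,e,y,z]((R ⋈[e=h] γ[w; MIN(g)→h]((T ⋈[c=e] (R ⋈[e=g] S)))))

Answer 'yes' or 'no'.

E1 row counts bottom-up:
  T → 5
  R → 5
  S → 6
  (R ⋈[e=g] S) → 6
  (T ⋈[c=e] (R ⋈[e=g] S)) → 5
  γ[w; MIN(g)→h]((T ⋈[c=e] (R ⋈[e=g] S))) → 1
  R → 5
  (γ[w; MIN(g)→h]((T ⋈[c=e] (R ⋈[e=g] S))) ⋈[h=e] R) → 1
E2 row counts bottom-up:
  R → 5
  T → 5
  R → 5
  S → 6
  (R ⋈[e=g] S) → 6
  (T ⋈[c=e] (R ⋈[e=g] S)) → 5
  γ[w; MIN(g)→h]((T ⋈[c=e] (R ⋈[e=g] S))) → 1
  (R ⋈[e=h] γ[w; MIN(g)→h]((T ⋈[c=e] (R ⋈[e=g] S)))) → 1
  π[w,h,e,y,z]((R ⋈[e=h] γ[w; MIN(g)→h]((T ⋈[c=e] (R ⋈[e=g] S))))) → 1

E1 and E2 produce the same multiset:
w | h | e | y | z
s | 4 | 4 | q | r

yes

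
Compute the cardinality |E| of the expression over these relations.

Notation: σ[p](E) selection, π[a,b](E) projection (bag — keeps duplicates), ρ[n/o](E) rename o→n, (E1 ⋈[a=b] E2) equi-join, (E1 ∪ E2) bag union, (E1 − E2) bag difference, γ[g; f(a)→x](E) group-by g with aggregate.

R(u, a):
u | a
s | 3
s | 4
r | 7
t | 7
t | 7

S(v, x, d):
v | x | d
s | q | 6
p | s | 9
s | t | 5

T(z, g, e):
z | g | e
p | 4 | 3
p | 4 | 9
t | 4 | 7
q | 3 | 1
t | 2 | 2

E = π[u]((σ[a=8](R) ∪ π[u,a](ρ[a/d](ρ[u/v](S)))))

Stepwise |·|:
  R → 5
  σ[a=8](R) → 0
  S → 3
  ρ[u/v](S) → 3
  ρ[a/d](ρ[u/v](S)) → 3
  π[u,a](ρ[a/d](ρ[u/v](S))) → 3
  (σ[a=8](R) ∪ π[u,a](ρ[a/d](ρ[u/v](S)))) → 3
  π[u]((σ[a=8](R) ∪ π[u,a](ρ[a/d](ρ[u/v](S))))) → 3

|E| = 3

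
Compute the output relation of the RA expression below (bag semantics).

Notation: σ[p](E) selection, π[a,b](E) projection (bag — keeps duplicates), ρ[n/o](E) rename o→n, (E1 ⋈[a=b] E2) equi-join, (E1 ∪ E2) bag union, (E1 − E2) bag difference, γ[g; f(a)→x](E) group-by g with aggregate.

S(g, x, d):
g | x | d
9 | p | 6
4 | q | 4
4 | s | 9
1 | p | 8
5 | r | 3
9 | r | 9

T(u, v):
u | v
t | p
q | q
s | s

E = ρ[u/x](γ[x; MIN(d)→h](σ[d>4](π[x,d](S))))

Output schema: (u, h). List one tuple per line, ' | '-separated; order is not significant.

Stepwise |·|:
  S → 6
  π[x,d](S) → 6
  σ[d>4](π[x,d](S)) → 4
  γ[x; MIN(d)→h](σ[d>4](π[x,d](S))) → 3
  ρ[u/x](γ[x; MIN(d)→h](σ[d>4](π[x,d](S)))) → 3

== RESULT ==
u | h
p | 6
r | 9
s | 9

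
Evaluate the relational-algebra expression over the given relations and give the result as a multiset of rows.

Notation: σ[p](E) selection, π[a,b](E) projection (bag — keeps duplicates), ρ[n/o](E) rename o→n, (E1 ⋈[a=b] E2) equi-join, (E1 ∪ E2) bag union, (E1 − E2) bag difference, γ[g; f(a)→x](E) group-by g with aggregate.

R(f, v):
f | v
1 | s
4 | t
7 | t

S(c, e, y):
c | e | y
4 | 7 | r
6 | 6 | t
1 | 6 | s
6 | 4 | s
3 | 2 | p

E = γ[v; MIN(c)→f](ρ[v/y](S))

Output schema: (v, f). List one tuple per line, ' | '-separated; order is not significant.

Row counts bottom-up:
  S → 5
  ρ[v/y](S) → 5
  γ[v; MIN(c)→f](ρ[v/y](S)) → 4

== RESULT ==
v | f
p | 3
r | 4
s | 1
t | 6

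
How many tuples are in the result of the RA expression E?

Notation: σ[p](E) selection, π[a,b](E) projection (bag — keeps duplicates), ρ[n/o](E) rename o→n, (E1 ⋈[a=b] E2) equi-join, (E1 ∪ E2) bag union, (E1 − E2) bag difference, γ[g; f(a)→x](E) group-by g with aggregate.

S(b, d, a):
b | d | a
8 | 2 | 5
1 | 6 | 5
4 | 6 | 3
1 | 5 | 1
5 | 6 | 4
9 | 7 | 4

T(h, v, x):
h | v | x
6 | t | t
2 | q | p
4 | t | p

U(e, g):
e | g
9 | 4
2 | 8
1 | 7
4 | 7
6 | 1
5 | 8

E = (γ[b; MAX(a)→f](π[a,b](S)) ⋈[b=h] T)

Stepwise |·|:
  S → 6
  π[a,b](S) → 6
  γ[b; MAX(a)→f](π[a,b](S)) → 5
  T → 3
  (γ[b; MAX(a)→f](π[a,b](S)) ⋈[b=h] T) → 1

|E| = 1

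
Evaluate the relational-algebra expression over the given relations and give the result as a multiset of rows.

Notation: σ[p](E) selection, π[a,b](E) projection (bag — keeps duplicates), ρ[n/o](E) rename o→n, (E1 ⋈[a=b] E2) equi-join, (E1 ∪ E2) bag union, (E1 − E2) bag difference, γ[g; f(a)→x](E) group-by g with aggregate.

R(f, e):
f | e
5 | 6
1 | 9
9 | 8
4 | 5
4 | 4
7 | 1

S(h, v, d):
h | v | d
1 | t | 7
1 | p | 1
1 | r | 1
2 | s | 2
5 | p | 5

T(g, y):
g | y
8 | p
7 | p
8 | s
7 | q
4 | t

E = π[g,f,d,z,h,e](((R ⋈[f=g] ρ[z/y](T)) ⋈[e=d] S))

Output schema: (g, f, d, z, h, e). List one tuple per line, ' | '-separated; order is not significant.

Per-node cardinality:
  R → 6
  T → 5
  ρ[z/y](T) → 5
  (R ⋈[f=g] ρ[z/y](T)) → 4
  S → 5
  ((R ⋈[f=g] ρ[z/y](T)) ⋈[e=d] S) → 5
  π[g,f,d,z,h,e](((R ⋈[f=g] ρ[z/y](T)) ⋈[e=d] S)) → 5

== RESULT ==
g | f | d | z | h | e
4 | 4 | 5 | t | 5 | 5
7 | 7 | 1 | p | 1 | 1
7 | 7 | 1 | p | 1 | 1
7 | 7 | 1 | q | 1 | 1
7 | 7 | 1 | q | 1 | 1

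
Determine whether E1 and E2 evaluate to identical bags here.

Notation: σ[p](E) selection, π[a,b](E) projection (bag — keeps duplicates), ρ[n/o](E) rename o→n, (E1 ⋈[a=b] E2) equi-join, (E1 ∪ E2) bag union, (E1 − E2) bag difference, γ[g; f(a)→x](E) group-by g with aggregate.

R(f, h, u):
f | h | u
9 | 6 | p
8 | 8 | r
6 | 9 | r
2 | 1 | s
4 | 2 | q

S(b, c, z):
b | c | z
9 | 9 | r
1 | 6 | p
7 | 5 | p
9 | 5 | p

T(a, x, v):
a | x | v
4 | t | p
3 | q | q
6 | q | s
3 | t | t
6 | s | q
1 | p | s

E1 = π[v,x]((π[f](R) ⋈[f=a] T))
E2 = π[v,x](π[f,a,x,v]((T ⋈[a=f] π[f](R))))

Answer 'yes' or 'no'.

E1 stepwise |·|:
  R → 5
  π[f](R) → 5
  T → 6
  (π[f](R) ⋈[f=a] T) → 3
  π[v,x]((π[f](R) ⋈[f=a] T)) → 3
E2 stepwise |·|:
  T → 6
  R → 5
  π[f](R) → 5
  (T ⋈[a=f] π[f](R)) → 3
  π[f,a,x,v]((T ⋈[a=f] π[f](R))) → 3
  π[v,x](π[f,a,x,v]((T ⋈[a=f] π[f](R)))) → 3

E1 and E2 produce the same multiset:
v | x
p | t
q | s
s | q

yes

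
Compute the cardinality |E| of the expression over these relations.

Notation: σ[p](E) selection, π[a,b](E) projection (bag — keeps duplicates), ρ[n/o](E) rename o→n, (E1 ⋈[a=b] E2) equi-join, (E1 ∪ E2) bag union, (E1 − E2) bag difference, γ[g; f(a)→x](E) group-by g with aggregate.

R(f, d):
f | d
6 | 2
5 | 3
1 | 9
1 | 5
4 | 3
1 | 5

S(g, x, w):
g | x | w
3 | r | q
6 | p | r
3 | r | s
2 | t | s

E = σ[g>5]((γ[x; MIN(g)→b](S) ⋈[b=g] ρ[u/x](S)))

Row counts bottom-up:
  S → 4
  γ[x; MIN(g)→b](S) → 3
  S → 4
  ρ[u/x](S) → 4
  (γ[x; MIN(g)→b](S) ⋈[b=g] ρ[u/x](S)) → 4
  σ[g>5]((γ[x; MIN(g)→b](S) ⋈[b=g] ρ[u/x](S))) → 1

|E| = 1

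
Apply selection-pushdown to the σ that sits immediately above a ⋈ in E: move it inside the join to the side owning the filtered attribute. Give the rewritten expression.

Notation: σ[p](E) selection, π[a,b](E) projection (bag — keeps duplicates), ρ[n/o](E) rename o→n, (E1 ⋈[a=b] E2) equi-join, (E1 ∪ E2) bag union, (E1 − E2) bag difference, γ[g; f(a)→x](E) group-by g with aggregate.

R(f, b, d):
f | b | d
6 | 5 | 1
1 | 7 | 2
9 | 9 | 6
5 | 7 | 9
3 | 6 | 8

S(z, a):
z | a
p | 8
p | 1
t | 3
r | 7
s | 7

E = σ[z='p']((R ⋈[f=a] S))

σ filters on z, owned by the right side.
E' = (R ⋈[f=a] σ[z='p'](S))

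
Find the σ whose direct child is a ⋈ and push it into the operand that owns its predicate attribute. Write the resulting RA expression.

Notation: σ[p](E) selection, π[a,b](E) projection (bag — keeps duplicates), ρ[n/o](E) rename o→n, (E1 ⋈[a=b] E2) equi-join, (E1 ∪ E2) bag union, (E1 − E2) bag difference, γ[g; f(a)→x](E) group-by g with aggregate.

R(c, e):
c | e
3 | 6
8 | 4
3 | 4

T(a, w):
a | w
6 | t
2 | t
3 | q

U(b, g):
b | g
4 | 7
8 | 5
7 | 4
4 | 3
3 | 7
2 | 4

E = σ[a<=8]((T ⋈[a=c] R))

σ filters on a, owned by the left side.
E' = (σ[a<=8](T) ⋈[a=c] R)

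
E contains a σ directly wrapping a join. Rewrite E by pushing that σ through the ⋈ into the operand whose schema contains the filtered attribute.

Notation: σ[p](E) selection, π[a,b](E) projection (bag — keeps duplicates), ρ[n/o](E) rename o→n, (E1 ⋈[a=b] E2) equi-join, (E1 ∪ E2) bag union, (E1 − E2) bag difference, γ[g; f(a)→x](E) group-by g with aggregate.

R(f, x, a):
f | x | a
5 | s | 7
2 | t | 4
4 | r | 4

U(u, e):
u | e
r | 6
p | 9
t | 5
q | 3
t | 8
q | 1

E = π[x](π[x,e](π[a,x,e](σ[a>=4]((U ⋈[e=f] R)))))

σ filters on a, owned by the right side.
E' = π[x](π[x,e](π[a,x,e]((U ⋈[e=f] σ[a>=4](R)))))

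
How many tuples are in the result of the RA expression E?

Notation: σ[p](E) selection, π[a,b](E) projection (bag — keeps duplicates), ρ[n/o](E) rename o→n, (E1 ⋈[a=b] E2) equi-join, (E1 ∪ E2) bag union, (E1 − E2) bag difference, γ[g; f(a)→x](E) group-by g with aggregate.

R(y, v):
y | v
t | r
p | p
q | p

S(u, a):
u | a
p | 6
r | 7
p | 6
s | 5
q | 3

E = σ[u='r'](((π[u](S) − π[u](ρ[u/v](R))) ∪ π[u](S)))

Stepwise |·|:
  S → 5
  π[u](S) → 5
  R → 3
  ρ[u/v](R) → 3
  π[u](ρ[u/v](R)) → 3
  (π[u](S) − π[u](ρ[u/v](R))) → 2
  S → 5
  π[u](S) → 5
  ((π[u](S) − π[u](ρ[u/v](R))) ∪ π[u](S)) → 7
  σ[u='r'](((π[u](S) − π[u](ρ[u/v](R))) ∪ π[u](S))) → 1

|E| = 1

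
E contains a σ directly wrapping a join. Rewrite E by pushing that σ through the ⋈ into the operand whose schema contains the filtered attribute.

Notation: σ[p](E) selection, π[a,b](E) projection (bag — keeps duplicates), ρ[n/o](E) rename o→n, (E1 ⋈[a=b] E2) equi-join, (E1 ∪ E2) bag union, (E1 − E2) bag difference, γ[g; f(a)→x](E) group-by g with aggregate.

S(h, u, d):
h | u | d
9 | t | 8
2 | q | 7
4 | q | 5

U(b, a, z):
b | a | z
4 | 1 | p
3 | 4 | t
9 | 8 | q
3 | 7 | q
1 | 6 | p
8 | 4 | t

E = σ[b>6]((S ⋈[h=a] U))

σ filters on b, owned by the right side.
E' = (S ⋈[h=a] σ[b>6](U))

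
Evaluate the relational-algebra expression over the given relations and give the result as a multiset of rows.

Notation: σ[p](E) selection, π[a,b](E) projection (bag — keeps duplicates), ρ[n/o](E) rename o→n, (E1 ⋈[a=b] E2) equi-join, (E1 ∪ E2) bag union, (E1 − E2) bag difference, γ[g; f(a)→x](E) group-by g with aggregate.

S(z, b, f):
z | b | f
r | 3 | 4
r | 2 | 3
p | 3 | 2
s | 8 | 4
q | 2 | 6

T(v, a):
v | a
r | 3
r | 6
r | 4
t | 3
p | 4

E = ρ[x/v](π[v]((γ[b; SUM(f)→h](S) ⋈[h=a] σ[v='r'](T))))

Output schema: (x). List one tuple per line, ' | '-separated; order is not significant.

Stepwise |·|:
  S → 5
  γ[b; SUM(f)→h](S) → 3
  T → 5
  σ[v='r'](T) → 3
  (γ[b; SUM(f)→h](S) ⋈[h=a] σ[v='r'](T)) → 2
  π[v]((γ[b; SUM(f)→h](S) ⋈[h=a] σ[v='r'](T))) → 2
  ρ[x/v](π[v]((γ[b; SUM(f)→h](S) ⋈[h=a] σ[v='r'](T)))) → 2

== RESULT ==
x
r
r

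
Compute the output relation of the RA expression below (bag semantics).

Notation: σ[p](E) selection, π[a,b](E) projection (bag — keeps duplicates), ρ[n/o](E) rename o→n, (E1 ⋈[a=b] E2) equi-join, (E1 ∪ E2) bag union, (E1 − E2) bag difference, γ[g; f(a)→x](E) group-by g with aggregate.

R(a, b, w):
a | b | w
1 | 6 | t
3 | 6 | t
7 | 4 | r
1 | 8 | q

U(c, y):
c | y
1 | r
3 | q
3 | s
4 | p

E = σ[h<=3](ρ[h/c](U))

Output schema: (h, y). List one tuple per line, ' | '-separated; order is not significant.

Per-node cardinality:
  U → 4
  ρ[h/c](U) → 4
  σ[h<=3](ρ[h/c](U)) → 3

== RESULT ==
h | y
1 | r
3 | q
3 | s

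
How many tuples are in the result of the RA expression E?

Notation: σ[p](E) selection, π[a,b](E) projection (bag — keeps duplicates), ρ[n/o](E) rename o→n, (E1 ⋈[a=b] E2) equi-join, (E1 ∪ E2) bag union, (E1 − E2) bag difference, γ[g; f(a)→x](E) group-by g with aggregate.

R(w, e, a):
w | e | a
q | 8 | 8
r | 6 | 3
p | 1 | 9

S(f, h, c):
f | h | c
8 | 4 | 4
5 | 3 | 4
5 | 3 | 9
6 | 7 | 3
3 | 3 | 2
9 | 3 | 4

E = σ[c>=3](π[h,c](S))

Row counts bottom-up:
  S → 6
  π[h,c](S) → 6
  σ[c>=3](π[h,c](S)) → 5

|E| = 5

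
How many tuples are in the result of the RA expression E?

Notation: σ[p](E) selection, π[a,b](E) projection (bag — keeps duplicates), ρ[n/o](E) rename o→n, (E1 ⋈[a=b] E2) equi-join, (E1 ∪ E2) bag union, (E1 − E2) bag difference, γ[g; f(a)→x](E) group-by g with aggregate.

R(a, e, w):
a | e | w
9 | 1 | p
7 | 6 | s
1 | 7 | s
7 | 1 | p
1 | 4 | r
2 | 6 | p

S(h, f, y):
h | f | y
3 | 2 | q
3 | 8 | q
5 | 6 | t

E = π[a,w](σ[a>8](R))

Per-node cardinality:
  R → 6
  σ[a>8](R) → 1
  π[a,w](σ[a>8](R)) → 1

|E| = 1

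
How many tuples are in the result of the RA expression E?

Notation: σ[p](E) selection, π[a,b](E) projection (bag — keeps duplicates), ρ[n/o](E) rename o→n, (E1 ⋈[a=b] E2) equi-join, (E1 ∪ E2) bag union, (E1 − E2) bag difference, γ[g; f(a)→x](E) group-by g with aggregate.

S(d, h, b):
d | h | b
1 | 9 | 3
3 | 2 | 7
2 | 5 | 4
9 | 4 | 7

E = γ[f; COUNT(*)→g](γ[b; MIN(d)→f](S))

Per-node cardinality:
  S → 4
  γ[b; MIN(d)→f](S) → 3
  γ[f; COUNT(*)→g](γ[b; MIN(d)→f](S)) → 3

|E| = 3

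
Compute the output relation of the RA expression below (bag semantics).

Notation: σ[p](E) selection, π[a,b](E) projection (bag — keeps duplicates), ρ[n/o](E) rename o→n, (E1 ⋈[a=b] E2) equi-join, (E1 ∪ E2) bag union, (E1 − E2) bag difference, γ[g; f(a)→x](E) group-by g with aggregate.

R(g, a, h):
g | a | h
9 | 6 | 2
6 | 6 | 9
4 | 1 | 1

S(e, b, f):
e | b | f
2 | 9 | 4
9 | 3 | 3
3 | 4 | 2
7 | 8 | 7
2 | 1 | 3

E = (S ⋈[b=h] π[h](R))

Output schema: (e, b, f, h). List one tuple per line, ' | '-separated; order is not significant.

Subexpression sizes:
  S → 5
  R → 3
  π[h](R) → 3
  (S ⋈[b=h] π[h](R)) → 2

== RESULT ==
e | b | f | h
2 | 1 | 3 | 1
2 | 9 | 4 | 9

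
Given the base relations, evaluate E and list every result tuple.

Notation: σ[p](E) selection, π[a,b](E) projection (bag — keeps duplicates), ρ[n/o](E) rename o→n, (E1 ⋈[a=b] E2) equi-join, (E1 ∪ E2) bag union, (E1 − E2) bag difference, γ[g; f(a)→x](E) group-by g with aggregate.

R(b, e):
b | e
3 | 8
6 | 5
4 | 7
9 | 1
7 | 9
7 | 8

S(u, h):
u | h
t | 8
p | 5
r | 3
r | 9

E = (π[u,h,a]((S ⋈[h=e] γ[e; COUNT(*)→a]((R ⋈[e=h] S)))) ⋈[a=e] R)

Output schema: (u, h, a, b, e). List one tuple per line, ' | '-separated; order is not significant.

Subexpression sizes:
  S → 4
  R → 6
  S → 4
  (R ⋈[e=h] S) → 4
  γ[e; COUNT(*)→a]((R ⋈[e=h] S)) → 3
  (S ⋈[h=e] γ[e; COUNT(*)→a]((R ⋈[e=h] S))) → 3
  π[u,h,a]((S ⋈[h=e] γ[e; COUNT(*)→a]((R ⋈[e=h] S)))) → 3
  R → 6
  (π[u,h,a]((S ⋈[h=e] γ[e; COUNT(*)→a]((R ⋈[e=h] S)))) ⋈[a=e] R) → 2

== RESULT ==
u | h | a | b | e
p | 5 | 1 | 9 | 1
r | 9 | 1 | 9 | 1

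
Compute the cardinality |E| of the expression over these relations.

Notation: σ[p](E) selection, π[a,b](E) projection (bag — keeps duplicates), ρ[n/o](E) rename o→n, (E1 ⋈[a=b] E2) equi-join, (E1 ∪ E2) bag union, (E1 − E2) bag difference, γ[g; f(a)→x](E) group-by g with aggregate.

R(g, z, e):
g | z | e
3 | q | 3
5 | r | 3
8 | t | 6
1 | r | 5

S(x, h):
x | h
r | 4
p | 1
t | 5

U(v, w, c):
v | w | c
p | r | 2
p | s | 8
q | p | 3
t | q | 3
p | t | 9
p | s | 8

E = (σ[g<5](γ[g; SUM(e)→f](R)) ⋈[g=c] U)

Per-node cardinality:
  R → 4
  γ[g; SUM(e)→f](R) → 4
  σ[g<5](γ[g; SUM(e)→f](R)) → 2
  U → 6
  (σ[g<5](γ[g; SUM(e)→f](R)) ⋈[g=c] U) → 2

|E| = 2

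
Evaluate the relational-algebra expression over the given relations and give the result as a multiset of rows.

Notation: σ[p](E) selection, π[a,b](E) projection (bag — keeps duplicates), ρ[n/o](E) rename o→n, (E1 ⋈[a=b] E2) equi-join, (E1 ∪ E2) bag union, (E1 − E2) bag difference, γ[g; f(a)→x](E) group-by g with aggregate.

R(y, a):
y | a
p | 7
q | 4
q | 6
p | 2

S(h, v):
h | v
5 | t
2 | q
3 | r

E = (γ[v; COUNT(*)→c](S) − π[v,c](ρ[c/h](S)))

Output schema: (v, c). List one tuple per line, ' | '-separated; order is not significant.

Subexpression sizes:
  S → 3
  γ[v; COUNT(*)→c](S) → 3
  S → 3
  ρ[c/h](S) → 3
  π[v,c](ρ[c/h](S)) → 3
  (γ[v; COUNT(*)→c](S) − π[v,c](ρ[c/h](S))) → 3

== RESULT ==
v | c
q | 1
r | 1
t | 1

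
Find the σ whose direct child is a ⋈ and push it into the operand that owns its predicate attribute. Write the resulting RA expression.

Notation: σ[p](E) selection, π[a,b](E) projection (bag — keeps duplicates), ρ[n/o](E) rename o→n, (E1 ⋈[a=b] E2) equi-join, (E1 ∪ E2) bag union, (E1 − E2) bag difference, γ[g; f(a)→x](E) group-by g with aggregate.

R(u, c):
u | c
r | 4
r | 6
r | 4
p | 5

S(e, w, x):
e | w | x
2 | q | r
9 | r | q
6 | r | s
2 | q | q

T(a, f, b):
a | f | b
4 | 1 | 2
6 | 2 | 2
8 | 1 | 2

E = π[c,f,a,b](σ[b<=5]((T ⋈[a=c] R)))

σ filters on b, owned by the left side.
E' = π[c,f,a,b]((σ[b<=5](T) ⋈[a=c] R))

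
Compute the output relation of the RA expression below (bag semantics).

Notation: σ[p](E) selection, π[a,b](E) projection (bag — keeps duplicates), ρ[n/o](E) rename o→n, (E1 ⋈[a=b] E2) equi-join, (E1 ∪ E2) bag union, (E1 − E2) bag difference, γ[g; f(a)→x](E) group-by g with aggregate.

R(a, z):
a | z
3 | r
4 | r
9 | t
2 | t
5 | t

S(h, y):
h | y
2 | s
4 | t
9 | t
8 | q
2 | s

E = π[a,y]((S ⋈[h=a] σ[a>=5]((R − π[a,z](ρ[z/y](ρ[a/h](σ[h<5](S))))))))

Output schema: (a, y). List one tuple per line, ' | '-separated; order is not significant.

Row counts bottom-up:
  S → 5
  R → 5
  S → 5
  σ[h<5](S) → 3
  ρ[a/h](σ[h<5](S)) → 3
  ρ[z/y](ρ[a/h](σ[h<5](S))) → 3
  π[a,z](ρ[z/y](ρ[a/h](σ[h<5](S)))) → 3
  (R − π[a,z](ρ[z/y](ρ[a/h](σ[h<5](S))))) → 5
  σ[a>=5]((R − π[a,z](ρ[z/y](ρ[a/h](σ[h<5](S)))))) → 2
  (S ⋈[h=a] σ[a>=5]((R − π[a,z](ρ[z/y](ρ[a/h](σ[h<5](S))))))) → 1
  π[a,y]((S ⋈[h=a] σ[a>=5]((R − π[a,z](ρ[z/y](ρ[a/h](σ[h<5](S)))))))) → 1

== RESULT ==
a | y
9 | t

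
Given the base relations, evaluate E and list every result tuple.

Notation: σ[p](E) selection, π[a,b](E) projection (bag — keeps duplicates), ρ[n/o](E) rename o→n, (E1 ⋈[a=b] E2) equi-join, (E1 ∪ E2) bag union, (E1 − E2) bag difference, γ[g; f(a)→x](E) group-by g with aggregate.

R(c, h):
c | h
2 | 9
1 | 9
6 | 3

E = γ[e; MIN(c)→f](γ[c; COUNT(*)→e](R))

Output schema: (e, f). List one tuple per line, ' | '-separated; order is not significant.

Row counts bottom-up:
  R → 3
  γ[c; COUNT(*)→e](R) → 3
  γ[e; MIN(c)→f](γ[c; COUNT(*)→e](R)) → 1

== RESULT ==
e | f
1 | 1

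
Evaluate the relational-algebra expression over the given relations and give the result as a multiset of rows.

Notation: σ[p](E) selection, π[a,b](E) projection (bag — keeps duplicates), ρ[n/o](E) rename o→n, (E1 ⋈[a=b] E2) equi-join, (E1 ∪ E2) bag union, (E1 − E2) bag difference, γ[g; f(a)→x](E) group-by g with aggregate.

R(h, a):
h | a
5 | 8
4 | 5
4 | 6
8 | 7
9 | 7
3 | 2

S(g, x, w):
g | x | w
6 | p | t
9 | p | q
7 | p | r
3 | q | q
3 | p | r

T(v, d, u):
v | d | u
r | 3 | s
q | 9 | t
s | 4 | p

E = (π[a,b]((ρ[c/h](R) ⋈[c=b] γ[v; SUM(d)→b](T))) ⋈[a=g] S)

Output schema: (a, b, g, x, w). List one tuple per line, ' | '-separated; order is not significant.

Stepwise |·|:
  R → 6
  ρ[c/h](R) → 6
  T → 3
  γ[v; SUM(d)→b](T) → 3
  (ρ[c/h](R) ⋈[c=b] γ[v; SUM(d)→b](T)) → 4
  π[a,b]((ρ[c/h](R) ⋈[c=b] γ[v; SUM(d)→b](T))) → 4
  S → 5
  (π[a,b]((ρ[c/h](R) ⋈[c=b] γ[v; SUM(d)→b](T))) ⋈[a=g] S) → 2

== RESULT ==
a | b | g | x | w
6 | 4 | 6 | p | t
7 | 9 | 7 | p | r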